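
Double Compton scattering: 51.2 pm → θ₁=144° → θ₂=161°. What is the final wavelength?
60.3097 pm

Apply Compton shift twice:

First scattering at θ₁ = 144°:
Δλ₁ = λ_C(1 - cos(144°))
Δλ₁ = 2.4263 × 1.8090
Δλ₁ = 4.3892 pm

After first scattering:
λ₁ = 51.2 + 4.3892 = 55.5892 pm

Second scattering at θ₂ = 161°:
Δλ₂ = λ_C(1 - cos(161°))
Δλ₂ = 2.4263 × 1.9455
Δλ₂ = 4.7204 pm

Final wavelength:
λ₂ = 55.5892 + 4.7204 = 60.3097 pm

Total shift: Δλ_total = 4.3892 + 4.7204 = 9.1097 pm

(Intermediate values are shown rounded; full precision is carried through to the final answer.)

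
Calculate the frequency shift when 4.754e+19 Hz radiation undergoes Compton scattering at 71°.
9.795e+18 Hz (decrease)

Convert frequency to wavelength (c = 299792458 m/s):
λ₀ = c/f₀ = 299792458/4.754e+19 = 6.3061098e-12 m = 6.3061 pm

Calculate Compton shift:
Δλ = λ_C(1 - cos(71°)) = 1.6364 pm

Final wavelength:
λ' = λ₀ + Δλ = 6.3061 + 1.6364 = 7.9425 pm

Final frequency:
f' = c/λ' = 299792458/7.9424907e-12 = 3.7745396e+19 Hz

Frequency shift (decrease):
Δf = f₀ - f' = 4.754e+19 - 3.7745396e+19 = 9.795e+18 Hz

(Intermediate values are shown rounded; full precision is carried through to the final answer.)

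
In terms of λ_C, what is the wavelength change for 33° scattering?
0.1613 λ_C

The Compton shift formula is:
Δλ = λ_C(1 - cos θ)

Dividing both sides by λ_C:
Δλ/λ_C = 1 - cos θ

For θ = 33°:
Δλ/λ_C = 1 - cos(33°)
Δλ/λ_C = 1 - 0.8387
Δλ/λ_C = 0.1613

This means the shift is 0.1613 × λ_C = 0.3914 pm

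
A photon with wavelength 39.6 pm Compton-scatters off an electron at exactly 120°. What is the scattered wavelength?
43.2395 pm

Using the Compton formula: λ' = λ + λ_C(1 − cos θ)

For θ = 120°, cos θ = -1/2 (exact) = -0.5000, so:
1 − cos 120° = 1 − (-1/2) = 1.5000

Δλ = λ_C × 1.5000 = 2.4263 × 1.5000 = 3.6395 pm

λ' = 39.6 + 3.6395 = 43.2395 pm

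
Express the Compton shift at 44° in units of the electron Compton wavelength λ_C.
0.2807 λ_C

The Compton shift formula is:
Δλ = λ_C(1 - cos θ)

Dividing both sides by λ_C:
Δλ/λ_C = 1 - cos θ

For θ = 44°:
Δλ/λ_C = 1 - cos(44°)
Δλ/λ_C = 1 - 0.7193
Δλ/λ_C = 0.2807

This means the shift is 0.2807 × λ_C = 0.6810 pm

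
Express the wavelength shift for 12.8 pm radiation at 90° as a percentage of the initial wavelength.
18.9555%

Calculate the Compton shift:
Δλ = λ_C(1 - cos(90°))
Δλ = 2.4263 × (1 - cos(90°))
Δλ = 2.4263 × 1.0000
Δλ = 2.4263 pm

Percentage change:
(Δλ/λ₀) × 100 = (2.4263/12.8) × 100
= 18.9555%

(Intermediate values are shown rounded; full precision is carried through to the final answer.)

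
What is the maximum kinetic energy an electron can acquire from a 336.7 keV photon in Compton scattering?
191.4336 keV

Maximum energy transfer occurs at θ = 180° (backscattering).

Initial photon: E₀ = 336.7 keV → λ₀ = 3.6823 pm

Maximum Compton shift (at 180°):
Δλ_max = 2λ_C = 2 × 2.4263 = 4.8526 pm

Final wavelength:
λ' = 3.6823 + 4.8526 = 8.5350 pm

Minimum photon energy (maximum energy to electron):
E'_min = hc/λ' = 145.2664 keV

Maximum electron kinetic energy:
K_max = E₀ - E'_min = 336.7000 - 145.2664 = 191.4336 keV

(Intermediate values are shown rounded; full precision is carried through to the final answer.)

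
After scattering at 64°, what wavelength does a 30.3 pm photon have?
31.6627 pm

Using the Compton scattering formula:
λ' = λ + Δλ = λ + λ_C(1 - cos θ)

Given:
- Initial wavelength λ = 30.3 pm
- Scattering angle θ = 64°
- Compton wavelength λ_C ≈ 2.4263 pm

Calculate the shift:
Δλ = 2.4263 × (1 - cos(64°))
Δλ = 2.4263 × 0.5616
Δλ = 1.3627 pm

Final wavelength:
λ' = 30.3 + 1.3627 = 31.6627 pm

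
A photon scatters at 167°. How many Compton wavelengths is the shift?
1.9744 λ_C

The Compton shift formula is:
Δλ = λ_C(1 - cos θ)

Dividing both sides by λ_C:
Δλ/λ_C = 1 - cos θ

For θ = 167°:
Δλ/λ_C = 1 - cos(167°)
Δλ/λ_C = 1 - -0.9744
Δλ/λ_C = 1.9744

This means the shift is 1.9744 × λ_C = 4.7904 pm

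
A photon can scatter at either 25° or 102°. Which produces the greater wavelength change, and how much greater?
102° produces the larger shift by a factor of 12.892

Calculate both shifts using Δλ = λ_C(1 - cos θ):

For θ₁ = 25°:
Δλ₁ = 2.4263 × (1 - cos(25°))
Δλ₁ = 2.4263 × 0.0937
Δλ₁ = 0.2273 pm

For θ₂ = 102°:
Δλ₂ = 2.4263 × (1 - cos(102°))
Δλ₂ = 2.4263 × 1.2079
Δλ₂ = 2.9308 pm

The 102° angle produces the larger shift.
Ratio: 2.9308/0.2273 = 12.892

(Intermediate values are shown rounded; full precision is carried through to the final answer.)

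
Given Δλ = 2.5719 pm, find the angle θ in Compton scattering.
93.44°

From the Compton formula Δλ = λ_C(1 - cos θ), we can solve for θ:

cos θ = 1 - Δλ/λ_C

Given:
- Δλ = 2.5719 pm
- λ_C = h/(m_e·c) ≈ 2.42631024 pm

cos θ = 1 - 2.5719/2.42631024
cos θ = 1 - 1.060005
cos θ = -0.060005

θ = arccos(-0.060005)
θ = 93.44°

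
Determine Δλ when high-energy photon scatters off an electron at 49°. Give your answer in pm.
0.8345 pm

Using the Compton scattering formula:
Δλ = λ_C(1 - cos θ)

where λ_C = h/(m_e·c) ≈ 2.4263 pm is the Compton wavelength of an electron.

For θ = 49°:
cos(49°) = 0.6561
1 - cos(49°) = 0.3439

Δλ = 2.4263 × 0.3439
Δλ = 0.8345 pm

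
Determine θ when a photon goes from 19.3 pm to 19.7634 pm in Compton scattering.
36.00°

First find the wavelength shift:
Δλ = λ' - λ = 19.7634 - 19.3 = 0.4634 pm

Using Δλ = λ_C(1 - cos θ), with λ_C = h/(m_e·c) ≈ 2.42631024 pm:
cos θ = 1 - Δλ/λ_C
cos θ = 1 - 0.4634/2.42631024
cos θ = 0.809010

θ = arccos(0.809010)
θ = 36.00°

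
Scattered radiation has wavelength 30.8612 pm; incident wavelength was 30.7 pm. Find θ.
21.00°

First find the wavelength shift:
Δλ = λ' - λ = 30.8612 - 30.7 = 0.1612 pm

Using Δλ = λ_C(1 - cos θ), with λ_C = h/(m_e·c) ≈ 2.42631024 pm:
cos θ = 1 - Δλ/λ_C
cos θ = 1 - 0.1612/2.42631024
cos θ = 0.933562

θ = arccos(0.933562)
θ = 21.00°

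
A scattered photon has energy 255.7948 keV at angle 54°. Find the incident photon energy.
322.3000 keV

Convert final energy to wavelength (hc ≈ 1239.842 keV·pm):
λ' = hc/E' = 1239.842 / 255.7948 = 4.8470 pm

Calculate the Compton shift:
Δλ = λ_C(1 - cos(54°))
Δλ = 2.4263 × (1 - cos(54°))
Δλ = 1.0002 pm

Initial wavelength:
λ = λ' - Δλ = 4.8470 - 1.0002 = 3.8469 pm

Initial energy:
E = hc/λ = 1239.842 / 3.8469 = 322.3000 keV

(Intermediate values are shown rounded; full precision is carried through to the final answer.)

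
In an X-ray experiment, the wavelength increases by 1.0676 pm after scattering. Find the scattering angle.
55.94°

From the Compton formula Δλ = λ_C(1 - cos θ), we can solve for θ:

cos θ = 1 - Δλ/λ_C

Given:
- Δλ = 1.0676 pm
- λ_C = h/(m_e·c) ≈ 2.42631024 pm

cos θ = 1 - 1.0676/2.42631024
cos θ = 1 - 0.440010
cos θ = 0.559990

θ = arccos(0.559990)
θ = 55.94°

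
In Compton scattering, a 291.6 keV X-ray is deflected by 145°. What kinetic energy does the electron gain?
148.5251 keV

By energy conservation: K_e = E_initial - E_final

First find the scattered photon energy:
Initial wavelength: λ = hc/E = 4.2519 pm
Compton shift: Δλ = λ_C(1 - cos(145°)) = 4.4138 pm
Final wavelength: λ' = 4.2519 + 4.4138 = 8.6657 pm
Final photon energy: E' = hc/λ' = 143.0749 keV

Electron kinetic energy:
K_e = E - E' = 291.6000 - 143.0749 = 148.5251 keV

(Intermediate values are shown rounded; full precision is carried through to the final answer.)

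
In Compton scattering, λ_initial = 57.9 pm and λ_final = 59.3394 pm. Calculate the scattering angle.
66.00°

First find the wavelength shift:
Δλ = λ' - λ = 59.3394 - 57.9 = 1.4394 pm

Using Δλ = λ_C(1 - cos θ), with λ_C = h/(m_e·c) ≈ 2.42631024 pm:
cos θ = 1 - Δλ/λ_C
cos θ = 1 - 1.4394/2.42631024
cos θ = 0.406754

θ = arccos(0.406754)
θ = 66.00°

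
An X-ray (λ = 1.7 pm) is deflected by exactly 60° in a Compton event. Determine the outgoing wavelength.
2.9132 pm

Using the Compton formula: λ' = λ + λ_C(1 − cos θ)

For θ = 60°, cos θ = 1/2 (exact) = 0.5000, so:
1 − cos 60° = 1 − (1/2) = 0.5000

Δλ = λ_C × 0.5000 = 2.4263 × 0.5000 = 1.2132 pm

λ' = 1.7 + 1.2132 = 2.9132 pm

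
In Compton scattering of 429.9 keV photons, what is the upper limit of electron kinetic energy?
269.6442 keV

Maximum energy transfer occurs at θ = 180° (backscattering).

Initial photon: E₀ = 429.9 keV → λ₀ = 2.8840 pm

Maximum Compton shift (at 180°):
Δλ_max = 2λ_C = 2 × 2.4263 = 4.8526 pm

Final wavelength:
λ' = 2.8840 + 4.8526 = 7.7366 pm

Minimum photon energy (maximum energy to electron):
E'_min = hc/λ' = 160.2558 keV

Maximum electron kinetic energy:
K_max = E₀ - E'_min = 429.9000 - 160.2558 = 269.6442 keV

(Intermediate values are shown rounded; full precision is carried through to the final answer.)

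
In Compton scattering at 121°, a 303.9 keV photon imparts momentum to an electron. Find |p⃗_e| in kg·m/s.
2.1902e-22 kg·m/s

The electron is initially at rest, so by conservation of momentum:
p⃗_e = p⃗₀ − p⃗'  (incident photon momentum minus scattered photon momentum)

Photon momentum magnitudes (p = h/λ = E/c):
λ₀ = hc/E₀ = 4.0798 pm → p₀ = h/λ₀ = 1.6241e-22 kg·m/s
Δλ = λ_C(1 − cos 121°) = 3.6760 pm
λ' = 7.7557 pm → p' = h/λ' = 8.5435e-23 kg·m/s

The scattered photon makes angle θ = 121° with the incident direction, so by the law of cosines:
|p⃗_e|² = p₀² + p'² − 2p₀p'cos θ
|p⃗_e|² = (1.6241e-22)² + (8.5435e-23)² − 2·1.6241e-22·8.5435e-23·cos(121°)
|p⃗_e| = 2.1902e-22 kg·m/s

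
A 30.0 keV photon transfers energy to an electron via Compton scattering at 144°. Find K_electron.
2.8802 keV

By energy conservation: K_e = E_initial - E_final

First find the scattered photon energy:
Initial wavelength: λ = hc/E = 41.3281 pm
Compton shift: Δλ = λ_C(1 - cos(144°)) = 4.3892 pm
Final wavelength: λ' = 41.3281 + 4.3892 = 45.7173 pm
Final photon energy: E' = hc/λ' = 27.1198 keV

Electron kinetic energy:
K_e = E - E' = 30.0000 - 27.1198 = 2.8802 keV

(Intermediate values are shown rounded; full precision is carried through to the final answer.)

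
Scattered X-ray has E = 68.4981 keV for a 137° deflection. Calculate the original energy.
89.1999 keV

Convert final energy to wavelength (hc ≈ 1239.842 keV·pm):
λ' = hc/E' = 1239.842 / 68.4981 = 18.1004 pm

Calculate the Compton shift:
Δλ = λ_C(1 - cos(137°))
Δλ = 2.4263 × (1 - cos(137°))
Δλ = 4.2008 pm

Initial wavelength:
λ = λ' - Δλ = 18.1004 - 4.2008 = 13.8996 pm

Initial energy:
E = hc/λ = 1239.842 / 13.8996 = 89.1999 keV

(Intermediate values are shown rounded; full precision is carried through to the final answer.)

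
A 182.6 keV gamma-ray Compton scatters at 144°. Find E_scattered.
110.9064 keV

First convert energy to wavelength:
λ = hc/E, with hc ≈ 1239.842 keV·pm (i.e. 1239.842 eV·nm)

For E = 182.6 keV = 182600 eV:
λ = 1239.842 keV·pm / 182.6 keV
λ = 6.7899 pm

Calculate the Compton shift:
Δλ = λ_C(1 - cos(144°)) = 2.4263 × 1.8090
Δλ = 4.3892 pm

Final wavelength:
λ' = 6.7899 + 4.3892 = 11.1792 pm

Final energy:
E' = hc/λ' = 1239.842 / 11.1792 = 110.9064 keV

(Intermediate values are shown rounded; full precision is carried through to the final answer.)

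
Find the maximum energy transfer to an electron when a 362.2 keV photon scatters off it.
212.3830 keV

Maximum energy transfer occurs at θ = 180° (backscattering).

Initial photon: E₀ = 362.2 keV → λ₀ = 3.4231 pm

Maximum Compton shift (at 180°):
Δλ_max = 2λ_C = 2 × 2.4263 = 4.8526 pm

Final wavelength:
λ' = 3.4231 + 4.8526 = 8.2757 pm

Minimum photon energy (maximum energy to electron):
E'_min = hc/λ' = 149.8170 keV

Maximum electron kinetic energy:
K_max = E₀ - E'_min = 362.2000 - 149.8170 = 212.3830 keV

(Intermediate values are shown rounded; full precision is carried through to the final answer.)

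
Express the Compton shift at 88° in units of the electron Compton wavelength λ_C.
0.9651 λ_C

The Compton shift formula is:
Δλ = λ_C(1 - cos θ)

Dividing both sides by λ_C:
Δλ/λ_C = 1 - cos θ

For θ = 88°:
Δλ/λ_C = 1 - cos(88°)
Δλ/λ_C = 1 - 0.0349
Δλ/λ_C = 0.9651

This means the shift is 0.9651 × λ_C = 2.3416 pm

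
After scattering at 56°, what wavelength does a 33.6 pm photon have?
34.6695 pm

Using the Compton scattering formula:
λ' = λ + Δλ = λ + λ_C(1 - cos θ)

Given:
- Initial wavelength λ = 33.6 pm
- Scattering angle θ = 56°
- Compton wavelength λ_C ≈ 2.4263 pm

Calculate the shift:
Δλ = 2.4263 × (1 - cos(56°))
Δλ = 2.4263 × 0.4408
Δλ = 1.0695 pm

Final wavelength:
λ' = 33.6 + 1.0695 = 34.6695 pm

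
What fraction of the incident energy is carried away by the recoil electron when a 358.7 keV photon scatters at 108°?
0.4789 (or 47.89%)

Calculate initial and final photon energies:

Initial: E₀ = 358.7 keV → λ₀ = 3.4565 pm
Compton shift: Δλ = 3.1761 pm
Final wavelength: λ' = 6.6326 pm
Final energy: E' = 186.9324 keV

Fractional energy loss:
(E₀ - E')/E₀ = (358.7000 - 186.9324)/358.7000
= 171.7676/358.7000
= 0.4789
= 47.89%

(Intermediate values are shown rounded; full precision is carried through to the final answer.)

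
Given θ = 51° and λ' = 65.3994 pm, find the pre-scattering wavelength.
64.5000 pm

From λ' = λ + Δλ, we have λ = λ' - Δλ

First calculate the Compton shift:
Δλ = λ_C(1 - cos θ)
Δλ = 2.4263 × (1 - cos(51°))
Δλ = 2.4263 × 0.3707
Δλ = 0.8994 pm

Initial wavelength:
λ = λ' - Δλ
λ = 65.3994 - 0.8994
λ = 64.5000 pm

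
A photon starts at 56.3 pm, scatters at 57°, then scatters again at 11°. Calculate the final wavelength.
57.4494 pm

Apply Compton shift twice:

First scattering at θ₁ = 57°:
Δλ₁ = λ_C(1 - cos(57°))
Δλ₁ = 2.4263 × 0.4554
Δλ₁ = 1.1048 pm

After first scattering:
λ₁ = 56.3 + 1.1048 = 57.4048 pm

Second scattering at θ₂ = 11°:
Δλ₂ = λ_C(1 - cos(11°))
Δλ₂ = 2.4263 × 0.0184
Δλ₂ = 0.0446 pm

Final wavelength:
λ₂ = 57.4048 + 0.0446 = 57.4494 pm

Total shift: Δλ_total = 1.1048 + 0.0446 = 1.1494 pm

(Intermediate values are shown rounded; full precision is carried through to the final answer.)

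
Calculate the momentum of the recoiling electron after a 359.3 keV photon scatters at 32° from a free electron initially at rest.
1.0231e-22 kg·m/s

The electron is initially at rest, so by conservation of momentum:
p⃗_e = p⃗₀ − p⃗'  (incident photon momentum minus scattered photon momentum)

Photon momentum magnitudes (p = h/λ = E/c):
λ₀ = hc/E₀ = 3.4507 pm → p₀ = h/λ₀ = 1.9202e-22 kg·m/s
Δλ = λ_C(1 − cos 32°) = 0.3687 pm
λ' = 3.8194 pm → p' = h/λ' = 1.7348e-22 kg·m/s

The scattered photon makes angle θ = 32° with the incident direction, so by the law of cosines:
|p⃗_e|² = p₀² + p'² − 2p₀p'cos θ
|p⃗_e|² = (1.9202e-22)² + (1.7348e-22)² − 2·1.9202e-22·1.7348e-22·cos(32°)
|p⃗_e| = 1.0231e-22 kg·m/s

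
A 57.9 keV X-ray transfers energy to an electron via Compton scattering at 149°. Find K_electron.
10.0658 keV

By energy conservation: K_e = E_initial - E_final

First find the scattered photon energy:
Initial wavelength: λ = hc/E = 21.4135 pm
Compton shift: Δλ = λ_C(1 - cos(149°)) = 4.5061 pm
Final wavelength: λ' = 21.4135 + 4.5061 = 25.9196 pm
Final photon energy: E' = hc/λ' = 47.8342 keV

Electron kinetic energy:
K_e = E - E' = 57.9000 - 47.8342 = 10.0658 keV

(Intermediate values are shown rounded; full precision is carried through to the final answer.)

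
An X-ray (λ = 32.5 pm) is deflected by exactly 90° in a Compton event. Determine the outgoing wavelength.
34.9263 pm

Using the Compton formula: λ' = λ + λ_C(1 − cos θ)

For θ = 90°, cos θ = 0 (exact) = 0.0000, so:
1 − cos 90° = 1 − (0) = 1.0000

Δλ = λ_C × 1.0000 = 2.4263 × 1.0000 = 2.4263 pm

λ' = 32.5 + 2.4263 = 34.9263 pm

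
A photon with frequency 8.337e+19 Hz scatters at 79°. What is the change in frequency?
2.944e+19 Hz (decrease)

Convert frequency to wavelength (c = 299792458 m/s):
λ₀ = c/f₀ = 299792458/8.337e+19 = 3.5959273e-12 m = 3.5959 pm

Calculate Compton shift:
Δλ = λ_C(1 - cos(79°)) = 1.9633 pm

Final wavelength:
λ' = λ₀ + Δλ = 3.5959 + 1.9633 = 5.5593 pm

Final frequency:
f' = c/λ' = 299792458/5.5592757e-12 = 5.3926532e+19 Hz

Frequency shift (decrease):
Δf = f₀ - f' = 8.337e+19 - 5.3926532e+19 = 2.944e+19 Hz

(Intermediate values are shown rounded; full precision is carried through to the final answer.)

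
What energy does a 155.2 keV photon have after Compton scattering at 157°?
98.0235 keV

First convert energy to wavelength:
λ = hc/E, with hc ≈ 1239.842 keV·pm (i.e. 1239.842 eV·nm)

For E = 155.2 keV = 155200 eV:
λ = 1239.842 keV·pm / 155.2 keV
λ = 7.9887 pm

Calculate the Compton shift:
Δλ = λ_C(1 - cos(157°)) = 2.4263 × 1.9205
Δλ = 4.6597 pm

Final wavelength:
λ' = 7.9887 + 4.6597 = 12.6484 pm

Final energy:
E' = hc/λ' = 1239.842 / 12.6484 = 98.0235 keV

(Intermediate values are shown rounded; full precision is carried through to the final answer.)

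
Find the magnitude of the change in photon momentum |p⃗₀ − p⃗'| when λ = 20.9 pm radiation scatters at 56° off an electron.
2.9075e-23 kg·m/s

Photon momentum magnitude is p = h/λ.

Initial momentum:
p₀ = h/λ = 6.6261e-34/2.0900e-11 = 3.1704e-23 kg·m/s

After scattering:
λ' = λ + Δλ = 20.9 + 1.0695 = 21.9695 pm
p' = h/λ' = 6.6261e-34/2.1970e-11 = 3.0160e-23 kg·m/s

Momentum is a vector; the scattered photon's direction makes angle θ = 56° with the incident direction. The magnitude of the vector change Δp⃗ = p⃗₀ − p⃗' is found from the law of cosines:
|Δp⃗|² = p₀² + p'² − 2p₀p'cos θ
|Δp⃗|² = (3.1704e-23)² + (3.0160e-23)² − 2·3.1704e-23·3.0160e-23·cos(56°)
|Δp⃗| = 2.9075e-23 kg·m/s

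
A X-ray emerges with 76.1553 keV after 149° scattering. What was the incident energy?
105.3000 keV

Convert final energy to wavelength (hc ≈ 1239.842 keV·pm):
λ' = hc/E' = 1239.842 / 76.1553 = 16.2804 pm

Calculate the Compton shift:
Δλ = λ_C(1 - cos(149°))
Δλ = 2.4263 × (1 - cos(149°))
Δλ = 4.5061 pm

Initial wavelength:
λ = λ' - Δλ = 16.2804 - 4.5061 = 11.7744 pm

Initial energy:
E = hc/λ = 1239.842 / 11.7744 = 105.3000 keV

(Intermediate values are shown rounded; full precision is carried through to the final answer.)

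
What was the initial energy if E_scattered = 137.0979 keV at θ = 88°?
185.0001 keV

Convert final energy to wavelength (hc ≈ 1239.842 keV·pm):
λ' = hc/E' = 1239.842 / 137.0979 = 9.0435 pm

Calculate the Compton shift:
Δλ = λ_C(1 - cos(88°))
Δλ = 2.4263 × (1 - cos(88°))
Δλ = 2.3416 pm

Initial wavelength:
λ = λ' - Δλ = 9.0435 - 2.3416 = 6.7018 pm

Initial energy:
E = hc/λ = 1239.842 / 6.7018 = 185.0001 keV

(Intermediate values are shown rounded; full precision is carried through to the final answer.)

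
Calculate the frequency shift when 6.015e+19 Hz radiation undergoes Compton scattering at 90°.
1.969e+19 Hz (decrease)

Convert frequency to wavelength (c = 299792458 m/s):
λ₀ = c/f₀ = 299792458/6.015e+19 = 4.9840808e-12 m = 4.9841 pm

Calculate Compton shift:
Δλ = λ_C(1 - cos(90°)) = 2.4263 pm

Final wavelength:
λ' = λ₀ + Δλ = 4.9841 + 2.4263 = 7.4104 pm

Final frequency:
f' = c/λ' = 299792458/7.4103910e-12 = 4.0455687e+19 Hz

Frequency shift (decrease):
Δf = f₀ - f' = 6.015e+19 - 4.0455687e+19 = 1.969e+19 Hz

(Intermediate values are shown rounded; full precision is carried through to the final answer.)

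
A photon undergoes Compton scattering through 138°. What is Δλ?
4.2294 pm

Using the Compton scattering formula:
Δλ = λ_C(1 - cos θ)

where λ_C = h/(m_e·c) ≈ 2.4263 pm is the Compton wavelength of an electron.

For θ = 138°:
cos(138°) = -0.7431
1 - cos(138°) = 1.7431

Δλ = 2.4263 × 1.7431
Δλ = 4.2294 pm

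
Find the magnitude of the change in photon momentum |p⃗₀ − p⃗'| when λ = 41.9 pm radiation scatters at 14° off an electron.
3.8513e-24 kg·m/s

Photon momentum magnitude is p = h/λ.

Initial momentum:
p₀ = h/λ = 6.6261e-34/4.1900e-11 = 1.5814e-23 kg·m/s

After scattering:
λ' = λ + Δλ = 41.9 + 0.0721 = 41.9721 pm
p' = h/λ' = 6.6261e-34/4.1972e-11 = 1.5787e-23 kg·m/s

Momentum is a vector; the scattered photon's direction makes angle θ = 14° with the incident direction. The magnitude of the vector change Δp⃗ = p⃗₀ − p⃗' is found from the law of cosines:
|Δp⃗|² = p₀² + p'² − 2p₀p'cos θ
|Δp⃗|² = (1.5814e-23)² + (1.5787e-23)² − 2·1.5814e-23·1.5787e-23·cos(14°)
|Δp⃗| = 3.8513e-24 kg·m/s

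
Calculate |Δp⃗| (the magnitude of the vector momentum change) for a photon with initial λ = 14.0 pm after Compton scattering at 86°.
6.0267e-23 kg·m/s

Photon momentum magnitude is p = h/λ.

Initial momentum:
p₀ = h/λ = 6.6261e-34/1.4000e-11 = 4.7329e-23 kg·m/s

After scattering:
λ' = λ + Δλ = 14.0 + 2.2571 = 16.2571 pm
p' = h/λ' = 6.6261e-34/1.6257e-11 = 4.0758e-23 kg·m/s

Momentum is a vector; the scattered photon's direction makes angle θ = 86° with the incident direction. The magnitude of the vector change Δp⃗ = p⃗₀ − p⃗' is found from the law of cosines:
|Δp⃗|² = p₀² + p'² − 2p₀p'cos θ
|Δp⃗|² = (4.7329e-23)² + (4.0758e-23)² − 2·4.7329e-23·4.0758e-23·cos(86°)
|Δp⃗| = 6.0267e-23 kg·m/s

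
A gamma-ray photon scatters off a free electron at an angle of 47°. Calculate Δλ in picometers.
0.7716 pm

Using the Compton scattering formula:
Δλ = λ_C(1 - cos θ)

where λ_C = h/(m_e·c) ≈ 2.4263 pm is the Compton wavelength of an electron.

For θ = 47°:
cos(47°) = 0.6820
1 - cos(47°) = 0.3180

Δλ = 2.4263 × 0.3180
Δλ = 0.7716 pm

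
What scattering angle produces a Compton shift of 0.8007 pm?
47.93°

From the Compton formula Δλ = λ_C(1 - cos θ), we can solve for θ:

cos θ = 1 - Δλ/λ_C

Given:
- Δλ = 0.8007 pm
- λ_C = h/(m_e·c) ≈ 2.42631024 pm

cos θ = 1 - 0.8007/2.42631024
cos θ = 1 - 0.330007
cos θ = 0.669993

θ = arccos(0.669993)
θ = 47.93°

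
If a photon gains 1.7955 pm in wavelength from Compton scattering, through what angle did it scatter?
74.93°

From the Compton formula Δλ = λ_C(1 - cos θ), we can solve for θ:

cos θ = 1 - Δλ/λ_C

Given:
- Δλ = 1.7955 pm
- λ_C = h/(m_e·c) ≈ 2.42631024 pm

cos θ = 1 - 1.7955/2.42631024
cos θ = 1 - 0.740013
cos θ = 0.259987

θ = arccos(0.259987)
θ = 74.93°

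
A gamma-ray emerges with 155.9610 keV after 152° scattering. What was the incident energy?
366.7003 keV

Convert final energy to wavelength (hc ≈ 1239.842 keV·pm):
λ' = hc/E' = 1239.842 / 155.9610 = 7.9497 pm

Calculate the Compton shift:
Δλ = λ_C(1 - cos(152°))
Δλ = 2.4263 × (1 - cos(152°))
Δλ = 4.5686 pm

Initial wavelength:
λ = λ' - Δλ = 7.9497 - 4.5686 = 3.3811 pm

Initial energy:
E = hc/λ = 1239.842 / 3.3811 = 366.7003 keV

(Intermediate values are shown rounded; full precision is carried through to the final answer.)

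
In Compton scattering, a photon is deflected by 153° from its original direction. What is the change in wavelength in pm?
4.5882 pm

Using the Compton scattering formula:
Δλ = λ_C(1 - cos θ)

where λ_C = h/(m_e·c) ≈ 2.4263 pm is the Compton wavelength of an electron.

For θ = 153°:
cos(153°) = -0.8910
1 - cos(153°) = 1.8910

Δλ = 2.4263 × 1.8910
Δλ = 4.5882 pm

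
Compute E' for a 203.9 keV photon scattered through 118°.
128.5339 keV

First convert energy to wavelength:
λ = hc/E, with hc ≈ 1239.842 keV·pm (i.e. 1239.842 eV·nm)

For E = 203.9 keV = 203900 eV:
λ = 1239.842 keV·pm / 203.9 keV
λ = 6.0806 pm

Calculate the Compton shift:
Δλ = λ_C(1 - cos(118°)) = 2.4263 × 1.4695
Δλ = 3.5654 pm

Final wavelength:
λ' = 6.0806 + 3.5654 = 9.6460 pm

Final energy:
E' = hc/λ' = 1239.842 / 9.6460 = 128.5339 keV

(Intermediate values are shown rounded; full precision is carried through to the final answer.)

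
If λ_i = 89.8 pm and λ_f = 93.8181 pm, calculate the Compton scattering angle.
131.00°

First find the wavelength shift:
Δλ = λ' - λ = 93.8181 - 89.8 = 4.0181 pm

Using Δλ = λ_C(1 - cos θ), with λ_C = h/(m_e·c) ≈ 2.42631024 pm:
cos θ = 1 - Δλ/λ_C
cos θ = 1 - 4.0181/2.42631024
cos θ = -0.656054

θ = arccos(-0.656054)
θ = 131.00°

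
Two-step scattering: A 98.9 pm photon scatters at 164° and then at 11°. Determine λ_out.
103.7032 pm

Apply Compton shift twice:

First scattering at θ₁ = 164°:
Δλ₁ = λ_C(1 - cos(164°))
Δλ₁ = 2.4263 × 1.9613
Δλ₁ = 4.7586 pm

After first scattering:
λ₁ = 98.9 + 4.7586 = 103.6586 pm

Second scattering at θ₂ = 11°:
Δλ₂ = λ_C(1 - cos(11°))
Δλ₂ = 2.4263 × 0.0184
Δλ₂ = 0.0446 pm

Final wavelength:
λ₂ = 103.6586 + 0.0446 = 103.7032 pm

Total shift: Δλ_total = 4.7586 + 0.0446 = 4.8032 pm

(Intermediate values are shown rounded; full precision is carried through to the final answer.)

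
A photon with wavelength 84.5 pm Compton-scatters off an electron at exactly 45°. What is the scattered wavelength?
85.2106 pm

Using the Compton formula: λ' = λ + λ_C(1 − cos θ)

For θ = 45°, cos θ = √2/2 (exact) ≈ 0.7071, so:
1 − cos 45° = 1 − (√2/2) ≈ 0.2929

Δλ = λ_C × 0.2929 = 2.4263 × 0.2929 = 0.7106 pm

λ' = 84.5 + 0.7106 = 85.2106 pm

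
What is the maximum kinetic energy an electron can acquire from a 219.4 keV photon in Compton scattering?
101.3612 keV

Maximum energy transfer occurs at θ = 180° (backscattering).

Initial photon: E₀ = 219.4 keV → λ₀ = 5.6511 pm

Maximum Compton shift (at 180°):
Δλ_max = 2λ_C = 2 × 2.4263 = 4.8526 pm

Final wavelength:
λ' = 5.6511 + 4.8526 = 10.5037 pm

Minimum photon energy (maximum energy to electron):
E'_min = hc/λ' = 118.0388 keV

Maximum electron kinetic energy:
K_max = E₀ - E'_min = 219.4000 - 118.0388 = 101.3612 keV

(Intermediate values are shown rounded; full precision is carried through to the final answer.)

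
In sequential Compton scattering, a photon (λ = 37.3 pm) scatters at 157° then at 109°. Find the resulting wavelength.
45.1760 pm

Apply Compton shift twice:

First scattering at θ₁ = 157°:
Δλ₁ = λ_C(1 - cos(157°))
Δλ₁ = 2.4263 × 1.9205
Δλ₁ = 4.6597 pm

After first scattering:
λ₁ = 37.3 + 4.6597 = 41.9597 pm

Second scattering at θ₂ = 109°:
Δλ₂ = λ_C(1 - cos(109°))
Δλ₂ = 2.4263 × 1.3256
Δλ₂ = 3.2162 pm

Final wavelength:
λ₂ = 41.9597 + 3.2162 = 45.1760 pm

Total shift: Δλ_total = 4.6597 + 3.2162 = 7.8760 pm

(Intermediate values are shown rounded; full precision is carried through to the final answer.)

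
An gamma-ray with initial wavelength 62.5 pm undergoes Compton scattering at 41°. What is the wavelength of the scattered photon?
63.0952 pm

Using the Compton scattering formula:
λ' = λ + Δλ = λ + λ_C(1 - cos θ)

Given:
- Initial wavelength λ = 62.5 pm
- Scattering angle θ = 41°
- Compton wavelength λ_C ≈ 2.4263 pm

Calculate the shift:
Δλ = 2.4263 × (1 - cos(41°))
Δλ = 2.4263 × 0.2453
Δλ = 0.5952 pm

Final wavelength:
λ' = 62.5 + 0.5952 = 63.0952 pm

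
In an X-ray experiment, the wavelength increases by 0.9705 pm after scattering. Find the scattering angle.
53.13°

From the Compton formula Δλ = λ_C(1 - cos θ), we can solve for θ:

cos θ = 1 - Δλ/λ_C

Given:
- Δλ = 0.9705 pm
- λ_C = h/(m_e·c) ≈ 2.42631024 pm

cos θ = 1 - 0.9705/2.42631024
cos θ = 1 - 0.399990
cos θ = 0.600010

θ = arccos(0.600010)
θ = 53.13°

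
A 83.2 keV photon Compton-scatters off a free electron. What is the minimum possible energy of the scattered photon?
62.7623 keV (at θ = 180°)

The scattered photon has minimum energy when its wavelength is maximum, i.e., when the Compton shift Δλ = λ_C(1 − cos θ) is maximum. This occurs at θ = 180° (backscattering), giving Δλ_max = 2λ_C = 4.8526 pm.

Initial wavelength: λ₀ = hc/E₀ = 14.9019 pm
Maximum final wavelength: λ'_max = λ₀ + 2λ_C = 14.9019 + 4.8526 = 19.7546 pm
Minimum final energy: E'_min = hc/λ'_max = 62.7623 keV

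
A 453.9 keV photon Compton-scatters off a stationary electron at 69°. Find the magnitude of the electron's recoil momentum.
2.3633e-22 kg·m/s

The electron is initially at rest, so by conservation of momentum:
p⃗_e = p⃗₀ − p⃗'  (incident photon momentum minus scattered photon momentum)

Photon momentum magnitudes (p = h/λ = E/c):
λ₀ = hc/E₀ = 2.7315 pm → p₀ = h/λ₀ = 2.4258e-22 kg·m/s
Δλ = λ_C(1 − cos 69°) = 1.5568 pm
λ' = 4.2883 pm → p' = h/λ' = 1.5451e-22 kg·m/s

The scattered photon makes angle θ = 69° with the incident direction, so by the law of cosines:
|p⃗_e|² = p₀² + p'² − 2p₀p'cos θ
|p⃗_e|² = (2.4258e-22)² + (1.5451e-22)² − 2·2.4258e-22·1.5451e-22·cos(69°)
|p⃗_e| = 2.3633e-22 kg·m/s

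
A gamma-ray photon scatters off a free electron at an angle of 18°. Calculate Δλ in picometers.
0.1188 pm

Using the Compton scattering formula:
Δλ = λ_C(1 - cos θ)

where λ_C = h/(m_e·c) ≈ 2.4263 pm is the Compton wavelength of an electron.

For θ = 18°:
cos(18°) = 0.9511
1 - cos(18°) = 0.0489

Δλ = 2.4263 × 0.0489
Δλ = 0.1188 pm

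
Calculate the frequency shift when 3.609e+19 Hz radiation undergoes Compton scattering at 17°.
4.548e+17 Hz (decrease)

Convert frequency to wavelength (c = 299792458 m/s):
λ₀ = c/f₀ = 299792458/3.609e+19 = 8.3068013e-12 m = 8.3068 pm

Calculate Compton shift:
Δλ = λ_C(1 - cos(17°)) = 0.1060 pm

Final wavelength:
λ' = λ₀ + Δλ = 8.3068 + 0.1060 = 8.4128 pm

Final frequency:
f' = c/λ' = 299792458/8.4128195e-12 = 3.5635194e+19 Hz

Frequency shift (decrease):
Δf = f₀ - f' = 3.609e+19 - 3.5635194e+19 = 4.548e+17 Hz

(Intermediate values are shown rounded; full precision is carried through to the final answer.)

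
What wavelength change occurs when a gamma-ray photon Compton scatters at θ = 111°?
3.2958 pm

Using the Compton scattering formula:
Δλ = λ_C(1 - cos θ)

where λ_C = h/(m_e·c) ≈ 2.4263 pm is the Compton wavelength of an electron.

For θ = 111°:
cos(111°) = -0.3584
1 - cos(111°) = 1.3584

Δλ = 2.4263 × 1.3584
Δλ = 3.2958 pm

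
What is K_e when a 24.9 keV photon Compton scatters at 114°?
1.5973 keV

By energy conservation: K_e = E_initial - E_final

First find the scattered photon energy:
Initial wavelength: λ = hc/E = 49.7929 pm
Compton shift: Δλ = λ_C(1 - cos(114°)) = 3.4132 pm
Final wavelength: λ' = 49.7929 + 3.4132 = 53.2060 pm
Final photon energy: E' = hc/λ' = 23.3027 keV

Electron kinetic energy:
K_e = E - E' = 24.9000 - 23.3027 = 1.5973 keV

(Intermediate values are shown rounded; full precision is carried through to the final answer.)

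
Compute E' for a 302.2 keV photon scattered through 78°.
205.7975 keV

First convert energy to wavelength:
λ = hc/E, with hc ≈ 1239.842 keV·pm (i.e. 1239.842 eV·nm)

For E = 302.2 keV = 302200 eV:
λ = 1239.842 keV·pm / 302.2 keV
λ = 4.1027 pm

Calculate the Compton shift:
Δλ = λ_C(1 - cos(78°)) = 2.4263 × 0.7921
Δλ = 1.9219 pm

Final wavelength:
λ' = 4.1027 + 1.9219 = 6.0246 pm

Final energy:
E' = hc/λ' = 1239.842 / 6.0246 = 205.7975 keV

(Intermediate values are shown rounded; full precision is carried through to the final answer.)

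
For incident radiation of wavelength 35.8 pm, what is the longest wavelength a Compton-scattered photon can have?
40.6526 pm (at θ = 180°)

The Compton shift is Δλ = λ_C(1 − cos θ).

Since cos θ ranges from −1 to 1, the factor (1 − cos θ) ranges from 0 to 2; the maximum shift occurs at θ = 180° (backscattering):
Δλ_max = 2λ_C = 2 × 2.4263 pm = 4.8526 pm

Maximum scattered wavelength:
λ'_max = λ₀ + Δλ_max = 35.8 + 4.8526 = 40.6526 pm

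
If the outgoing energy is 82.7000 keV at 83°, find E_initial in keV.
96.4000 keV

Convert final energy to wavelength (hc ≈ 1239.842 keV·pm):
λ' = hc/E' = 1239.842 / 82.7000 = 14.9920 pm

Calculate the Compton shift:
Δλ = λ_C(1 - cos(83°))
Δλ = 2.4263 × (1 - cos(83°))
Δλ = 2.1306 pm

Initial wavelength:
λ = λ' - Δλ = 14.9920 - 2.1306 = 12.8614 pm

Initial energy:
E = hc/λ = 1239.842 / 12.8614 = 96.4000 keV

(Intermediate values are shown rounded; full precision is carried through to the final answer.)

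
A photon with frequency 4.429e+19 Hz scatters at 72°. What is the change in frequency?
8.792e+18 Hz (decrease)

Convert frequency to wavelength (c = 299792458 m/s):
λ₀ = c/f₀ = 299792458/4.429e+19 = 6.7688521e-12 m = 6.7689 pm

Calculate Compton shift:
Δλ = λ_C(1 - cos(72°)) = 1.6765 pm

Final wavelength:
λ' = λ₀ + Δλ = 6.7689 + 1.6765 = 8.4454 pm

Final frequency:
f' = c/λ' = 299792458/8.4453912e-12 = 3.5497759e+19 Hz

Frequency shift (decrease):
Δf = f₀ - f' = 4.429e+19 - 3.5497759e+19 = 8.792e+18 Hz

(Intermediate values are shown rounded; full precision is carried through to the final answer.)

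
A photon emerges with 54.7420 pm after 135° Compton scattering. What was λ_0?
50.6000 pm

From λ' = λ + Δλ, we have λ = λ' - Δλ

First calculate the Compton shift:
Δλ = λ_C(1 - cos θ)
Δλ = 2.4263 × (1 - cos(135°))
Δλ = 2.4263 × 1.7071
Δλ = 4.1420 pm

Initial wavelength:
λ = λ' - Δλ
λ = 54.7420 - 4.1420
λ = 50.6000 pm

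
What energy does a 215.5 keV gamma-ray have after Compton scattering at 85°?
155.5993 keV

First convert energy to wavelength:
λ = hc/E, with hc ≈ 1239.842 keV·pm (i.e. 1239.842 eV·nm)

For E = 215.5 keV = 215500 eV:
λ = 1239.842 keV·pm / 215.5 keV
λ = 5.7533 pm

Calculate the Compton shift:
Δλ = λ_C(1 - cos(85°)) = 2.4263 × 0.9128
Δλ = 2.2148 pm

Final wavelength:
λ' = 5.7533 + 2.2148 = 7.9682 pm

Final energy:
E' = hc/λ' = 1239.842 / 7.9682 = 155.5993 keV

(Intermediate values are shown rounded; full precision is carried through to the final answer.)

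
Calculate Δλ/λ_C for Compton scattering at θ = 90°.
1.0000 λ_C

The Compton shift formula is:
Δλ = λ_C(1 - cos θ)

Dividing both sides by λ_C:
Δλ/λ_C = 1 - cos θ

For θ = 90°:
Δλ/λ_C = 1 - cos(90°)
Δλ/λ_C = 1 - 0.0000
Δλ/λ_C = 1.0000

This means the shift is 1.0000 × λ_C = 2.4263 pm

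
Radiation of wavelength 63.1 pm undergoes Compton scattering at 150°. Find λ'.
67.6276 pm

Using the Compton formula: λ' = λ + λ_C(1 − cos θ)

For θ = 150°, cos θ = -√3/2 (exact) ≈ -0.8660, so:
1 − cos 150° = 1 − (-√3/2) ≈ 1.8660

Δλ = λ_C × 1.8660 = 2.4263 × 1.8660 = 4.5276 pm

λ' = 63.1 + 4.5276 = 67.6276 pm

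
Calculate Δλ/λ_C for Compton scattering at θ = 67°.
0.6093 λ_C

The Compton shift formula is:
Δλ = λ_C(1 - cos θ)

Dividing both sides by λ_C:
Δλ/λ_C = 1 - cos θ

For θ = 67°:
Δλ/λ_C = 1 - cos(67°)
Δλ/λ_C = 1 - 0.3907
Δλ/λ_C = 0.6093

This means the shift is 0.6093 × λ_C = 1.4783 pm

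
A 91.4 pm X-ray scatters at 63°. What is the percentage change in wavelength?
1.4494%

Calculate the Compton shift:
Δλ = λ_C(1 - cos(63°))
Δλ = 2.4263 × (1 - cos(63°))
Δλ = 2.4263 × 0.5460
Δλ = 1.3248 pm

Percentage change:
(Δλ/λ₀) × 100 = (1.3248/91.4) × 100
= 1.4494%

(Intermediate values are shown rounded; full precision is carried through to the final answer.)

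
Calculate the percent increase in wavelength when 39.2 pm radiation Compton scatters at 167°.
12.2205%

Calculate the Compton shift:
Δλ = λ_C(1 - cos(167°))
Δλ = 2.4263 × (1 - cos(167°))
Δλ = 2.4263 × 1.9744
Δλ = 4.7904 pm

Percentage change:
(Δλ/λ₀) × 100 = (4.7904/39.2) × 100
= 12.2205%

(Intermediate values are shown rounded; full precision is carried through to the final answer.)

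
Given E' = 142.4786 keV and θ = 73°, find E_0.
177.5000 keV

Convert final energy to wavelength (hc ≈ 1239.842 keV·pm):
λ' = hc/E' = 1239.842 / 142.4786 = 8.7020 pm

Calculate the Compton shift:
Δλ = λ_C(1 - cos(73°))
Δλ = 2.4263 × (1 - cos(73°))
Δλ = 1.7169 pm

Initial wavelength:
λ = λ' - Δλ = 8.7020 - 1.7169 = 6.9850 pm

Initial energy:
E = hc/λ = 1239.842 / 6.9850 = 177.5000 keV

(Intermediate values are shown rounded; full precision is carried through to the final answer.)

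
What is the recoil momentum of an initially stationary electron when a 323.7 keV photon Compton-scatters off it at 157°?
2.4673e-22 kg·m/s

The electron is initially at rest, so by conservation of momentum:
p⃗_e = p⃗₀ − p⃗'  (incident photon momentum minus scattered photon momentum)

Photon momentum magnitudes (p = h/λ = E/c):
λ₀ = hc/E₀ = 3.8302 pm → p₀ = h/λ₀ = 1.7299e-22 kg·m/s
Δλ = λ_C(1 − cos 157°) = 4.6597 pm
λ' = 8.4900 pm → p' = h/λ' = 7.8046e-23 kg·m/s

The scattered photon makes angle θ = 157° with the incident direction, so by the law of cosines:
|p⃗_e|² = p₀² + p'² − 2p₀p'cos θ
|p⃗_e|² = (1.7299e-22)² + (7.8046e-23)² − 2·1.7299e-22·7.8046e-23·cos(157°)
|p⃗_e| = 2.4673e-22 kg·m/s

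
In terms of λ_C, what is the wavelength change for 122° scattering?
1.5299 λ_C

The Compton shift formula is:
Δλ = λ_C(1 - cos θ)

Dividing both sides by λ_C:
Δλ/λ_C = 1 - cos θ

For θ = 122°:
Δλ/λ_C = 1 - cos(122°)
Δλ/λ_C = 1 - -0.5299
Δλ/λ_C = 1.5299

This means the shift is 1.5299 × λ_C = 3.7121 pm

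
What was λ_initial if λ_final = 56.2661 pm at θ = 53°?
55.3000 pm

From λ' = λ + Δλ, we have λ = λ' - Δλ

First calculate the Compton shift:
Δλ = λ_C(1 - cos θ)
Δλ = 2.4263 × (1 - cos(53°))
Δλ = 2.4263 × 0.3982
Δλ = 0.9661 pm

Initial wavelength:
λ = λ' - Δλ
λ = 56.2661 - 0.9661
λ = 55.3000 pm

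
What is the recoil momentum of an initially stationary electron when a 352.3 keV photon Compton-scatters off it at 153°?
2.6372e-22 kg·m/s

The electron is initially at rest, so by conservation of momentum:
p⃗_e = p⃗₀ − p⃗'  (incident photon momentum minus scattered photon momentum)

Photon momentum magnitudes (p = h/λ = E/c):
λ₀ = hc/E₀ = 3.5193 pm → p₀ = h/λ₀ = 1.8828e-22 kg·m/s
Δλ = λ_C(1 − cos 153°) = 4.5882 pm
λ' = 8.1074 pm → p' = h/λ' = 8.1728e-23 kg·m/s

The scattered photon makes angle θ = 153° with the incident direction, so by the law of cosines:
|p⃗_e|² = p₀² + p'² − 2p₀p'cos θ
|p⃗_e|² = (1.8828e-22)² + (8.1728e-23)² − 2·1.8828e-22·8.1728e-23·cos(153°)
|p⃗_e| = 2.6372e-22 kg·m/s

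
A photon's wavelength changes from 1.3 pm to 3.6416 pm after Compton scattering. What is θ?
88.00°

First find the wavelength shift:
Δλ = λ' - λ = 3.6416 - 1.3 = 2.3416 pm

Using Δλ = λ_C(1 - cos θ), with λ_C = h/(m_e·c) ≈ 2.42631024 pm:
cos θ = 1 - Δλ/λ_C
cos θ = 1 - 2.3416/2.42631024
cos θ = 0.034913

θ = arccos(0.034913)
θ = 88.00°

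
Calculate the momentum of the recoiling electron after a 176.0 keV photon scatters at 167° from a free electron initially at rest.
1.4914e-22 kg·m/s

The electron is initially at rest, so by conservation of momentum:
p⃗_e = p⃗₀ − p⃗'  (incident photon momentum minus scattered photon momentum)

Photon momentum magnitudes (p = h/λ = E/c):
λ₀ = hc/E₀ = 7.0446 pm → p₀ = h/λ₀ = 9.4059e-23 kg·m/s
Δλ = λ_C(1 − cos 167°) = 4.7904 pm
λ' = 11.8350 pm → p' = h/λ' = 5.5987e-23 kg·m/s

The scattered photon makes angle θ = 167° with the incident direction, so by the law of cosines:
|p⃗_e|² = p₀² + p'² − 2p₀p'cos θ
|p⃗_e|² = (9.4059e-23)² + (5.5987e-23)² − 2·9.4059e-23·5.5987e-23·cos(167°)
|p⃗_e| = 1.4914e-22 kg·m/s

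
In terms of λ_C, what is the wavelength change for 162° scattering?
1.9511 λ_C

The Compton shift formula is:
Δλ = λ_C(1 - cos θ)

Dividing both sides by λ_C:
Δλ/λ_C = 1 - cos θ

For θ = 162°:
Δλ/λ_C = 1 - cos(162°)
Δλ/λ_C = 1 - -0.9511
Δλ/λ_C = 1.9511

This means the shift is 1.9511 × λ_C = 4.7339 pm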